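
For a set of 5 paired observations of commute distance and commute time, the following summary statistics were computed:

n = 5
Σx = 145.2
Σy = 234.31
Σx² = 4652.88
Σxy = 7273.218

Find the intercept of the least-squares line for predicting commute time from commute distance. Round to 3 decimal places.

15.653

Sxx = Σx² − (Σx)²/n = 4652.88 − 4216.608 = 436.272
Sxy = Σxy − (Σx)(Σy)/n = 7273.218 − 6804.3624 = 468.8556
b = Sxy/Sxx = 468.8556/436.272 = 1.074686
a = ȳ − b·x̄ = 46.862 − 1.074686·29.04 = 15.653106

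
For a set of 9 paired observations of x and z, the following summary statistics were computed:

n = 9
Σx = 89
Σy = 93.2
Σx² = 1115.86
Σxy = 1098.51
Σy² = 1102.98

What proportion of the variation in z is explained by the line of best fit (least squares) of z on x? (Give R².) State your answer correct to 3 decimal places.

0.963

Sxx = Σx² − (Σx)²/n = 1115.86 − 880.111111 = 235.748889
Sxy = Σxy − (Σx)(Σy)/n = 1098.51 − 921.644444 = 176.865556
Syy = Σy² − (Σy)²/n = 1102.98 − 965.137778 = 137.842222
R² = Sxy²/(Sxx·Syy) = (176.865556)²/(235.748889·137.842222) = 0.962619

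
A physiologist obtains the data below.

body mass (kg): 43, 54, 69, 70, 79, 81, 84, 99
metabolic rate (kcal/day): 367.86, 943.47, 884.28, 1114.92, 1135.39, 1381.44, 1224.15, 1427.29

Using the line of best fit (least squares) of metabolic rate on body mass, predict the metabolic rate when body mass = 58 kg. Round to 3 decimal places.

n = 8, Σx = 579, Σy = 8478.8, Σxy = 651547.84, Σx² = 44085
Sxx = Σx² − (Σx)²/n = 44085 − 41905.125 = 2179.875
Sxy = Σxy − (Σx)(Σy)/n = 651547.84 − 613653.15 = 37894.69
b = Sxy/Sxx = 37894.69/2179.875 = 17.383882
a = ȳ − b·x̄ = 1059.85 − 17.383882·72.375 = -198.308467
ŷ(58) = a + b·58 = -198.308467 + 17.383882·58 = 809.956695

809.957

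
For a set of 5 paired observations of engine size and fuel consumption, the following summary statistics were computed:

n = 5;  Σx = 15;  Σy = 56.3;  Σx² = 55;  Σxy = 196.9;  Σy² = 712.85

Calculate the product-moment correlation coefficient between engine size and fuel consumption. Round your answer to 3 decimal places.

0.997

Sxx = Σx² − (Σx)²/n = 55 − 45 = 10
Sxy = Σxy − (Σx)(Σy)/n = 196.9 − 168.9 = 28
Syy = Σy² − (Σy)²/n = 712.85 − 633.938 = 78.912
r = Sxy/√(Sxx·Syy) = 28/√(789.12) = 28/28.091280 = 0.996751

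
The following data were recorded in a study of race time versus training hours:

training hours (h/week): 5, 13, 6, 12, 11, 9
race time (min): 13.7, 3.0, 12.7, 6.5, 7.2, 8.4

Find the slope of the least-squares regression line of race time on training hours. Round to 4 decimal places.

n = 6, Σx = 56, Σy = 51.5, Σxy = 416.5, Σx² = 576
Sxx = Σx² − (Σx)²/n = 576 − 522.666667 = 53.333333
Sxy = Σxy − (Σx)(Σy)/n = 416.5 − 480.666667 = -64.166667
b = Sxy/Sxx = -64.166667/53.333333 = -1.203125

-1.2031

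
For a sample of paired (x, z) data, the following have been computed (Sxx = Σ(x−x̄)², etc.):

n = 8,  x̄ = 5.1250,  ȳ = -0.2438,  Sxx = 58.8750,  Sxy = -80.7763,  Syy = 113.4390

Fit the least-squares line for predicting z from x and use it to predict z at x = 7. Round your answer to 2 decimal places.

-2.82

b = Sxy/Sxx = -80.7763/58.875 = -1.371997
a = ȳ − b·x̄ = -0.2438 − (-1.371997)·5.125 = 6.787683
ŷ(7) = a + b·7 = 6.787683 + (-1.371997)·7 = -2.816294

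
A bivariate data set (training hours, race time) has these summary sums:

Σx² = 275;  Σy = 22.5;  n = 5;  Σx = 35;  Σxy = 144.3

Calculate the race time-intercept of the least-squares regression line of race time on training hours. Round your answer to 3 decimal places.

7.580

Sxx = Σx² − (Σx)²/n = 275 − 245 = 30
Sxy = Σxy − (Σx)(Σy)/n = 144.3 − 157.5 = -13.2
b = Sxy/Sxx = -13.2/30 = -0.44
a = ȳ − b·x̄ = 4.5 − (-0.44)·7 = 7.58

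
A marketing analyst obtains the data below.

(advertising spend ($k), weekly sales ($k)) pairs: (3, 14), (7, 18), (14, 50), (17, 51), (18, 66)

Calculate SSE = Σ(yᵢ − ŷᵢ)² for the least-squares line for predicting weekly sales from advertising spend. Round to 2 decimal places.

n = 5, Σx = 59, Σy = 199, Σxy = 2923, Σx² = 867, Σy² = 9977
Sxx = Σx² − (Σx)²/n = 867 − 696.2 = 170.8
Sxy = Σxy − (Σx)(Σy)/n = 2923 − 2348.2 = 574.8
Syy = Σy² − (Σy)²/n = 9977 − 7920.2 = 2056.8
b = Sxy/Sxx = 574.8/170.8 = 3.365340
SSE = Syy − b·Sxy = 2056.8 − 3.365340·574.8 = 122.402810

122.40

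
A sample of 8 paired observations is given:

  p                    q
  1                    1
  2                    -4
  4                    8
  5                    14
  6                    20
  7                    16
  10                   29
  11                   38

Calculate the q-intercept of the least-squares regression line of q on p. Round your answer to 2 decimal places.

-6.67

n = 8, Σx = 46, Σy = 122, Σxy = 1035, Σx² = 352
Sxx = Σx² − (Σx)²/n = 352 − 264.5 = 87.5
Sxy = Σxy − (Σx)(Σy)/n = 1035 − 701.5 = 333.5
b = Sxy/Sxx = 333.5/87.5 = 3.811429
a = ȳ − b·x̄ = 15.25 − 3.811429·5.75 = -6.665714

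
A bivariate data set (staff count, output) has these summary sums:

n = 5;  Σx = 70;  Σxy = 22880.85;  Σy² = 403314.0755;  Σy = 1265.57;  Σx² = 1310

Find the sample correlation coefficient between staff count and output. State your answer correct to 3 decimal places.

0.987

Sxx = Σx² − (Σx)²/n = 1310 − 980 = 330
Sxy = Σxy − (Σx)(Σy)/n = 22880.85 − 17717.98 = 5162.87
Syy = Σy² − (Σy)²/n = 403314.0755 − 320333.48498 = 82980.59052
r = Sxy/√(Sxx·Syy) = 5162.87/√(27383594.8716) = 5162.87/5232.933677 = 0.986611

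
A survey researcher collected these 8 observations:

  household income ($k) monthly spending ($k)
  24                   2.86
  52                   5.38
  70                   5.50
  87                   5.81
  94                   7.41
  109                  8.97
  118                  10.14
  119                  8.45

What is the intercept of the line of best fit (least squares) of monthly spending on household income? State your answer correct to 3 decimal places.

n = 8, Σx = 673, Σy = 54.52, Σxy = 5115.21, Σx² = 64551
Sxx = Σx² − (Σx)²/n = 64551 − 56616.125 = 7934.875
Sxy = Σxy − (Σx)(Σy)/n = 5115.21 − 4586.495 = 528.715
b = Sxy/Sxx = 528.715/7934.875 = 0.066632
a = ȳ − b·x̄ = 6.815 − 0.066632·84.125 = 1.209600

1.210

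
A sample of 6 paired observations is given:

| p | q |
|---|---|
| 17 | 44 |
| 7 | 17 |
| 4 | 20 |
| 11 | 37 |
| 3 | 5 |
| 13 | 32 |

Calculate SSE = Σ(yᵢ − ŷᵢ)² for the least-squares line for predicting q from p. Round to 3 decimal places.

147.787

n = 6, Σx = 55, Σy = 155, Σxy = 1785, Σx² = 653, Σy² = 5043
Sxx = Σx² − (Σx)²/n = 653 − 504.166667 = 148.833333
Sxy = Σxy − (Σx)(Σy)/n = 1785 − 1420.833333 = 364.166667
Syy = Σy² − (Σy)²/n = 5043 − 4004.166667 = 1038.833333
b = Sxy/Sxx = 364.166667/148.833333 = 2.446809
SSE = Syy − b·Sxy = 1038.833333 − 2.446809·364.166667 = 147.787234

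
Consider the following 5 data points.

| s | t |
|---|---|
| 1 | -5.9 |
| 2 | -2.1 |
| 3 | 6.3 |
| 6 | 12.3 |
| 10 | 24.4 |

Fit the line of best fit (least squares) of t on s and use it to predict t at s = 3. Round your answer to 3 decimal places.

2.458

n = 5, Σx = 22, Σy = 35, Σxy = 326.6, Σx² = 150
Sxx = Σx² − (Σx)²/n = 150 − 96.8 = 53.2
Sxy = Σxy − (Σx)(Σy)/n = 326.6 − 154 = 172.6
b = Sxy/Sxx = 172.6/53.2 = 3.244361
a = ȳ − b·x̄ = 7 − 3.244361·4.4 = -7.275188
ŷ(3) = a + b·3 = -7.275188 + 3.244361·3 = 2.457895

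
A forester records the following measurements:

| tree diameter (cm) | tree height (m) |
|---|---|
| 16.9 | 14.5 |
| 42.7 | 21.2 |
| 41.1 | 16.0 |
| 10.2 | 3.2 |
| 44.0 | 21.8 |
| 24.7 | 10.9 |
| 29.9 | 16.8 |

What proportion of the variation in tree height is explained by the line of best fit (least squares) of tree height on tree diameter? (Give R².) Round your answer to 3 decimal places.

0.759

n = 7, Σx = 209.5, Σy = 104.4, Σxy = 3571.28, Σx² = 7342.25, Σy² = 1802.22
Sxx = Σx² − (Σx)²/n = 7342.25 − 6270.035714 = 1072.214286
Sxy = Σxy − (Σx)(Σy)/n = 3571.28 − 3124.542857 = 446.737143
Syy = Σy² − (Σy)²/n = 1802.22 − 1557.051429 = 245.168571
R² = Sxy²/(Sxx·Syy) = (446.737143)²/(1072.214286·245.168571) = 0.759203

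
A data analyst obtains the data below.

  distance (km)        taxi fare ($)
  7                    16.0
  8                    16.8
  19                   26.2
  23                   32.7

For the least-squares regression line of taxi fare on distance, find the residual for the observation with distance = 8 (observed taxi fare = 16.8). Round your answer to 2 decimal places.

n = 4, Σx = 57, Σy = 91.7, Σxy = 1496.3, Σx² = 1003
Sxx = Σx² − (Σx)²/n = 1003 − 812.25 = 190.75
Sxy = Σxy − (Σx)(Σy)/n = 1496.3 − 1306.725 = 189.575
b = Sxy/Sxx = 189.575/190.75 = 0.993840
a = ȳ − b·x̄ = 22.925 − 0.993840·14.25 = 8.762779
ŷ(8) = 8.762779 + 0.993840·8 = 16.713499
residual = y − ŷ = 16.8 − 16.713499 = 0.086501

0.09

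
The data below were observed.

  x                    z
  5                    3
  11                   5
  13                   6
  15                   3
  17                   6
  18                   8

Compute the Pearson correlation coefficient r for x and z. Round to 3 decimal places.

n = 6, Σx = 79, Σy = 31, Σxy = 439, Σx² = 1153, Σy² = 179
Sxx = Σx² − (Σx)²/n = 1153 − 1040.166667 = 112.833333
Sxy = Σxy − (Σx)(Σy)/n = 439 − 408.166667 = 30.833333
Syy = Σy² − (Σy)²/n = 179 − 160.166667 = 18.833333
r = Sxy/√(Sxx·Syy) = 30.833333/√(2125.027778) = 30.833333/46.098024 = 0.668865

0.669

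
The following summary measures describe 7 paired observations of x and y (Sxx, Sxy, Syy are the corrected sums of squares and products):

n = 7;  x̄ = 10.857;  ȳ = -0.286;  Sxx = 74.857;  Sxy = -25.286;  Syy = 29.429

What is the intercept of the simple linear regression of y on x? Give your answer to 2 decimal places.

b = Sxy/Sxx = -25.286/74.857 = -0.337791
a = ȳ − b·x̄ = -0.286 − (-0.337791)·10.857 = 3.381394

3.38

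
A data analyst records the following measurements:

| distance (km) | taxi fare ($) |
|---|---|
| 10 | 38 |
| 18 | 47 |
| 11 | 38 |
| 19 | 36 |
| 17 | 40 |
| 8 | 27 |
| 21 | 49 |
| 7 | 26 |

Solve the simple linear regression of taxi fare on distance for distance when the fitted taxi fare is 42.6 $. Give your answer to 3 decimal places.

17.893

n = 8, Σx = 111, Σy = 301, Σxy = 4435, Σx² = 1749
Sxx = Σx² − (Σx)²/n = 1749 − 1540.125 = 208.875
Sxy = Σxy − (Σx)(Σy)/n = 4435 − 4176.375 = 258.625
b = Sxy/Sxx = 258.625/208.875 = 1.238181
a = ȳ − b·x̄ = 37.625 − 1.238181·13.875 = 20.445242
Set a + b·x = 42.6: x = (42.6 − 20.445242) / 1.238181 = 17.892992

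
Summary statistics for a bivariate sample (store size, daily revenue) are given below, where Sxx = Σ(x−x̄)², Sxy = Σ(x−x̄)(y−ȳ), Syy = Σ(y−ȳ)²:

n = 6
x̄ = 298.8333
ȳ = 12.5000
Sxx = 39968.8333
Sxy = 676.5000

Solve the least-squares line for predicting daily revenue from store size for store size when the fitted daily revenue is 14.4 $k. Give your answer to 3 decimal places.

b = Sxy/Sxx = 676.5/39968.8333 = 0.016926
a = ȳ − b·x̄ = 12.5 − 0.016926·298.8333 = 7.442041
Set a + b·x = 14.4: x = (14.4 − 7.442041) / 0.016926 = 411.088708

411.089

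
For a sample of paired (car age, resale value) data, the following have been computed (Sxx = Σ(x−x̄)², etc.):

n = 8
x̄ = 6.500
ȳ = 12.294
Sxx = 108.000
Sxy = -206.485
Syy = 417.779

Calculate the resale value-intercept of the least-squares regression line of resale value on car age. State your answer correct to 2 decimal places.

24.72

b = Sxy/Sxx = -206.485/108 = -1.911898
a = ȳ − b·x̄ = 12.294 − (-1.911898)·6.5 = 24.721338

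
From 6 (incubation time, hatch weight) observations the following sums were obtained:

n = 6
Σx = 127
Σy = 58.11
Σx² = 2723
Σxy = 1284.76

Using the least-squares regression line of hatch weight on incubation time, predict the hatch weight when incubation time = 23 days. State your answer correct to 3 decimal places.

12.567

Sxx = Σx² − (Σx)²/n = 2723 − 2688.166667 = 34.833333
Sxy = Σxy − (Σx)(Σy)/n = 1284.76 − 1229.995 = 54.765
b = Sxy/Sxx = 54.765/34.833333 = 1.572201
a = ȳ − b·x̄ = 9.685 − 1.572201·21.166667 = -23.593254
ŷ(23) = a + b·23 = -23.593254 + 1.572201·23 = 12.567368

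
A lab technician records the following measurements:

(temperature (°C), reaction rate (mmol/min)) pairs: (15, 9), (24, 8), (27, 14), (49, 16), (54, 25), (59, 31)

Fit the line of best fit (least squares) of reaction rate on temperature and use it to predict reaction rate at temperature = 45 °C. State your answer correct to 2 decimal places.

n = 6, Σx = 228, Σy = 103, Σxy = 4668, Σx² = 10328
Sxx = Σx² − (Σx)²/n = 10328 − 8664 = 1664
Sxy = Σxy − (Σx)(Σy)/n = 4668 − 3914 = 754
b = Sxy/Sxx = 754/1664 = 0.453125
a = ȳ − b·x̄ = 17.166667 − 0.453125·38 = -0.052083
ŷ(45) = a + b·45 = -0.052083 + 0.453125·45 = 20.338542

20.34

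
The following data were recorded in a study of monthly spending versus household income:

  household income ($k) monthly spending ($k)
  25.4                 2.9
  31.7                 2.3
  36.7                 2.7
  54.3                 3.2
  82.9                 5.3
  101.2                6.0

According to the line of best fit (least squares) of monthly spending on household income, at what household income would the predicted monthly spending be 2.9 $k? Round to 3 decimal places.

38.143

n = 6, Σx = 332.2, Σy = 22.4, Σxy = 1465.99, Σx² = 23059.28
Sxx = Σx² − (Σx)²/n = 23059.28 − 18392.806667 = 4666.473333
Sxy = Σxy − (Σx)(Σy)/n = 1465.99 − 1240.213333 = 225.776667
b = Sxy/Sxx = 225.776667/4666.473333 = 0.048383
a = ȳ − b·x̄ = 3.733333 − 0.048383·55.366667 = 1.054543
Set a + b·x = 2.9: x = (2.9 − 1.054543) / 0.048383 = 38.142886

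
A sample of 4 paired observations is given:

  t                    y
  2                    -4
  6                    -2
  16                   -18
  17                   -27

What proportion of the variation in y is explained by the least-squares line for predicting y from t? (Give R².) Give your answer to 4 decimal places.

n = 4, Σx = 41, Σy = -51, Σxy = -767, Σx² = 585, Σy² = 1073
Sxx = Σx² − (Σx)²/n = 585 − 420.25 = 164.75
Sxy = Σxy − (Σx)(Σy)/n = -767 − (-522.75) = -244.25
Syy = Σy² − (Σy)²/n = 1073 − 650.25 = 422.75
R² = Sxy²/(Sxx·Syy) = (-244.25)²/(164.75·422.75) = 0.856565

0.8566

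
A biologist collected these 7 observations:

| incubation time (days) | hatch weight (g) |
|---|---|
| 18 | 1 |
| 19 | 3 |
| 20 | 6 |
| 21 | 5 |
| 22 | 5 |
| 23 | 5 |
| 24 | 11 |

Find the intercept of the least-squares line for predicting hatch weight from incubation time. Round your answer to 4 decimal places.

n = 7, Σx = 147, Σy = 36, Σxy = 789, Σx² = 3115
Sxx = Σx² − (Σx)²/n = 3115 − 3087 = 28
Sxy = Σxy − (Σx)(Σy)/n = 789 − 756 = 33
b = Sxy/Sxx = 33/28 = 1.178571
a = ȳ − b·x̄ = 5.142857 − 1.178571·21 = -19.607143

-19.6071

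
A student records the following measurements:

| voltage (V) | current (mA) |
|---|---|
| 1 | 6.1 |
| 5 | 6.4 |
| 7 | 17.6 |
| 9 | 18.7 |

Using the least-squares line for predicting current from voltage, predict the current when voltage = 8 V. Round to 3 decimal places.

n = 4, Σx = 22, Σy = 48.8, Σxy = 329.6, Σx² = 156
Sxx = Σx² − (Σx)²/n = 156 − 121 = 35
Sxy = Σxy − (Σx)(Σy)/n = 329.6 − 268.4 = 61.2
b = Sxy/Sxx = 61.2/35 = 1.748571
a = ȳ − b·x̄ = 12.2 − 1.748571·5.5 = 2.582857
ŷ(8) = a + b·8 = 2.582857 + 1.748571·8 = 16.571429

16.571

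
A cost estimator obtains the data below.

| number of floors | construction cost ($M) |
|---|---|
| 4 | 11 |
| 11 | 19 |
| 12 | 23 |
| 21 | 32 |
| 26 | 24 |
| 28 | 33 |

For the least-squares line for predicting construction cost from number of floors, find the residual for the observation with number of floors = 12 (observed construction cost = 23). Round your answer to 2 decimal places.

n = 6, Σx = 102, Σy = 142, Σxy = 2749, Σx² = 2182
Sxx = Σx² − (Σx)²/n = 2182 − 1734 = 448
Sxy = Σxy − (Σx)(Σy)/n = 2749 − 2414 = 335
b = Sxy/Sxx = 335/448 = 0.747768
a = ȳ − b·x̄ = 23.666667 − 0.747768·17 = 10.954613
ŷ(12) = 10.954613 + 0.747768·12 = 19.927827
residual = y − ŷ = 23 − 19.927827 = 3.072173

3.07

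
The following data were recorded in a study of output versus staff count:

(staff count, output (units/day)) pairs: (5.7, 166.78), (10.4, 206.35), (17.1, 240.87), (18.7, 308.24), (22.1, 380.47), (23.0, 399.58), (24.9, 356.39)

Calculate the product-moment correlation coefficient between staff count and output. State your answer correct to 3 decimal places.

n = 7, Σx = 121.9, Σy = 2058.68, Σxy = 39452.489, Σx² = 2420.17, Σy² = 654861.5748
Sxx = Σx² − (Σx)²/n = 2420.17 − 2122.801429 = 297.368571
Sxy = Σxy − (Σx)(Σy)/n = 39452.489 − 35850.441714 = 3602.047286
Syy = Σy² − (Σy)²/n = 654861.5748 − 605451.906057 = 49409.668743
r = Sxy/√(Sxx·Syy) = 3602.047286/√(14692882.608822) = 3602.047286/3833.129610 = 0.939714

0.940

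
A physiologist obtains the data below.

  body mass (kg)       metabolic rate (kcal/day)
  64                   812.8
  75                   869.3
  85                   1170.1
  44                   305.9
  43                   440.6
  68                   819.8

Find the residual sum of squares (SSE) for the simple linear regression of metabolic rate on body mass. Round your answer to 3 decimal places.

23634.431

n = 6, Σx = 379, Σy = 4418.5, Σxy = 304827, Σx² = 25355, Σy² = 3745235.55
Sxx = Σx² − (Σx)²/n = 25355 − 23940.166667 = 1414.833333
Sxy = Σxy − (Σx)(Σy)/n = 304827 − 279101.916667 = 25725.083333
Syy = Σy² − (Σy)²/n = 3745235.55 − 3253857.041667 = 491378.508333
b = Sxy/Sxx = 25725.083333/1414.833333 = 18.182413
SSE = Syy − b·Sxy = 491378.508333 − 18.182413·25725.083333 = 23634.430699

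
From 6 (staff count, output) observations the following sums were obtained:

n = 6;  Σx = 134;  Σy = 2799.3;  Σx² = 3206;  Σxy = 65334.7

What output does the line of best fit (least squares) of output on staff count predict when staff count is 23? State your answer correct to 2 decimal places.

Sxx = Σx² − (Σx)²/n = 3206 − 2992.666667 = 213.333333
Sxy = Σxy − (Σx)(Σy)/n = 65334.7 − 62517.7 = 2817
b = Sxy/Sxx = 2817/213.333333 = 13.204688
a = ȳ − b·x̄ = 466.55 − 13.204688·22.333333 = 171.645312
ŷ(23) = a + b·23 = 171.645312 + 13.204688·23 = 475.353125

475.35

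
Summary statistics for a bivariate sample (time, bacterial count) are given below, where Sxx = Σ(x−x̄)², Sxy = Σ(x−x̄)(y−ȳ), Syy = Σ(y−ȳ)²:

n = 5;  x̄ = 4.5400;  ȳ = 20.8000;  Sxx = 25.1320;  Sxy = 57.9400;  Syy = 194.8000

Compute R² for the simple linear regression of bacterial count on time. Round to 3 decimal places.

0.686

R² = Sxy²/(Sxx·Syy) = (57.94)²/(25.132·194.8) = 0.685711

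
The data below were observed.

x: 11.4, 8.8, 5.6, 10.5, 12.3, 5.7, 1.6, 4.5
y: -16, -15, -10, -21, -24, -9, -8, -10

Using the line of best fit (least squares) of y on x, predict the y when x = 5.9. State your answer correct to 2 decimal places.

n = 8, Σx = 60.4, Σy = -113, Σxy = -995.2, Σx² = 555.6
Sxx = Σx² − (Σx)²/n = 555.6 − 456.02 = 99.58
Sxy = Σxy − (Σx)(Σy)/n = -995.2 − (-853.15) = -142.05
b = Sxy/Sxx = -142.05/99.58 = -1.426491
a = ȳ − b·x̄ = -14.125 − (-1.426491)·7.55 = -3.354991
ŷ(5.9) = a + b·5.9 = -3.354991 + (-1.426491)·5.9 = -11.771289

-11.77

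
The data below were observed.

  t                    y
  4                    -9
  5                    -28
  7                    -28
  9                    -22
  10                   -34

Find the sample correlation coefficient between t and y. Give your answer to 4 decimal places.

-0.6505

n = 5, Σx = 35, Σy = -121, Σxy = -910, Σx² = 271, Σy² = 3289
Sxx = Σx² − (Σx)²/n = 271 − 245 = 26
Sxy = Σxy − (Σx)(Σy)/n = -910 − (-847) = -63
Syy = Σy² − (Σy)²/n = 3289 − 2928.2 = 360.8
r = Sxy/√(Sxx·Syy) = -63/√(9380.8) = -63/96.854530 = -0.650460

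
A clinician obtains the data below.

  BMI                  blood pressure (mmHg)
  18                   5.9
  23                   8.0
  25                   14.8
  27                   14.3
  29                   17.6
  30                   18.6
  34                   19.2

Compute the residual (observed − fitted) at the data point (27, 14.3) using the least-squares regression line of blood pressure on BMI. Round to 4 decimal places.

-0.1623

n = 7, Σx = 186, Σy = 98.4, Σxy = 2767.5, Σx² = 5104
Sxx = Σx² − (Σx)²/n = 5104 − 4942.285714 = 161.714286
Sxy = Σxy − (Σx)(Σy)/n = 2767.5 − 2614.628571 = 152.871429
b = Sxy/Sxx = 152.871429/161.714286 = 0.945318
a = ȳ − b·x̄ = 14.057143 − 0.945318·26.571429 = -11.061307
ŷ(27) = -11.061307 + 0.945318·27 = 14.462279
residual = y − ŷ = 14.3 − 14.462279 = -0.162279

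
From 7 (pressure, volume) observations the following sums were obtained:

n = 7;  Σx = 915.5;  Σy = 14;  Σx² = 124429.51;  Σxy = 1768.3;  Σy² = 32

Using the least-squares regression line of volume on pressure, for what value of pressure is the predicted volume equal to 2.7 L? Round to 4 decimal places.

Sxx = Σx² − (Σx)²/n = 124429.51 − 119734.321429 = 4695.188571
Sxy = Σxy − (Σx)(Σy)/n = 1768.3 − 1831 = -62.7
b = Sxy/Sxx = -62.7/4695.188571 = -0.013354
a = ȳ − b·x̄ = 2 − (-0.013354)·130.785714 = 3.746525
Set a + b·x = 2.7: x = (2.7 − 3.746525) / (-0.013354) = 78.367341

78.3673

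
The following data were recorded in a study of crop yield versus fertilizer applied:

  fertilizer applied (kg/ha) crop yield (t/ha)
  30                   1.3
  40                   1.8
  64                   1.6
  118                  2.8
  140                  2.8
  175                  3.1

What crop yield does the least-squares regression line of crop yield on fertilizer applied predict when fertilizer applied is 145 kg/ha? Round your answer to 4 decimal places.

2.8571

n = 6, Σx = 567, Σy = 13.4, Σxy = 1478.3, Σx² = 70745
Sxx = Σx² − (Σx)²/n = 70745 − 53581.5 = 17163.5
Sxy = Σxy − (Σx)(Σy)/n = 1478.3 − 1266.3 = 212
b = Sxy/Sxx = 212/17163.5 = 0.012352
a = ȳ − b·x̄ = 2.233333 − 0.012352·94.5 = 1.066089
ŷ(145) = a + b·145 = 1.066089 + 0.012352·145 = 2.857099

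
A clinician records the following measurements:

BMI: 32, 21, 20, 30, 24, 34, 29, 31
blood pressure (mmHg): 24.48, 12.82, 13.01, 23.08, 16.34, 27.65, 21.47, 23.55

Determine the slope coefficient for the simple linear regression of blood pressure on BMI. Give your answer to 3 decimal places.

n = 8, Σx = 221, Σy = 162.4, Σxy = 4690.12, Σx² = 6299
Sxx = Σx² − (Σx)²/n = 6299 − 6105.125 = 193.875
Sxy = Σxy − (Σx)(Σy)/n = 4690.12 − 4486.3 = 203.82
b = Sxy/Sxx = 203.82/193.875 = 1.051296

1.051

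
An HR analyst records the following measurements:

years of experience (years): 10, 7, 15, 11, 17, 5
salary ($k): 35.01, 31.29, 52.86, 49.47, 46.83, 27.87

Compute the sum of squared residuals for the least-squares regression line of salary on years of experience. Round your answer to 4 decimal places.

144.5968

n = 6, Σx = 65, Σy = 243.33, Σxy = 2841.66, Σx² = 809, Σy² = 10416.0105
Sxx = Σx² − (Σx)²/n = 809 − 704.166667 = 104.833333
Sxy = Σxy − (Σx)(Σy)/n = 2841.66 − 2636.075 = 205.585
Syy = Σy² − (Σy)²/n = 10416.0105 − 9868.24815 = 547.76235
b = Sxy/Sxx = 205.585/104.833333 = 1.961065
SSE = Syy − b·Sxy = 547.76235 − 1.961065·205.585 = 144.596764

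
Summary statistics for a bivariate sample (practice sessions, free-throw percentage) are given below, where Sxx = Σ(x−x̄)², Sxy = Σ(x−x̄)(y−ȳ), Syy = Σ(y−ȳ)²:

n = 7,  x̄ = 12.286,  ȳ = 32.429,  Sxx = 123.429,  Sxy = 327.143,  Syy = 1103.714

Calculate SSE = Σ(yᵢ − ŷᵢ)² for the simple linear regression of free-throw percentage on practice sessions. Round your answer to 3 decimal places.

236.636

b = Sxy/Sxx = 327.143/123.429 = 2.650455
SSE = Syy − b·Sxy = 1103.714 − 2.650455·327.143 = 236.636227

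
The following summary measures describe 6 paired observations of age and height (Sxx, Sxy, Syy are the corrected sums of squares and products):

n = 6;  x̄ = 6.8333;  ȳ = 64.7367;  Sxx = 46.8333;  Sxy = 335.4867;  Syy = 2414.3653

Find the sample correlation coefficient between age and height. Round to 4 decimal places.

r = Sxy/√(Sxx·Syy) = 335.4867/√(113072.694404) = 335.4867/336.262835 = 0.997692

0.9977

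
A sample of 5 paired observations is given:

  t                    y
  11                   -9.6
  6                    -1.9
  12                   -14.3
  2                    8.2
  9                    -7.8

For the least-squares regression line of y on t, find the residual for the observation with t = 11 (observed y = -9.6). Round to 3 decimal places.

n = 5, Σx = 40, Σy = -25.4, Σxy = -342.4, Σx² = 386
Sxx = Σx² − (Σx)²/n = 386 − 320 = 66
Sxy = Σxy − (Σx)(Σy)/n = -342.4 − (-203.2) = -139.2
b = Sxy/Sxx = -139.2/66 = -2.109091
a = ȳ − b·x̄ = -5.08 − (-2.109091)·8 = 11.792727
ŷ(11) = 11.792727 + (-2.109091)·11 = -11.407273
residual = y − ŷ = -9.6 − (-11.407273) = 1.807273

1.807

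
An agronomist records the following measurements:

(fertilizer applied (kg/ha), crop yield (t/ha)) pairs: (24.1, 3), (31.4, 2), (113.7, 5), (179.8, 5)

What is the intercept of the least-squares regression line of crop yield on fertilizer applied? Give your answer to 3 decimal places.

2.184

n = 4, Σx = 349, Σy = 15, Σxy = 1602.6, Σx² = 46822.5
Sxx = Σx² − (Σx)²/n = 46822.5 − 30450.25 = 16372.25
Sxy = Σxy − (Σx)(Σy)/n = 1602.6 − 1308.75 = 293.85
b = Sxy/Sxx = 293.85/16372.25 = 0.017948
a = ȳ − b·x̄ = 3.75 − 0.017948·87.25 = 2.184032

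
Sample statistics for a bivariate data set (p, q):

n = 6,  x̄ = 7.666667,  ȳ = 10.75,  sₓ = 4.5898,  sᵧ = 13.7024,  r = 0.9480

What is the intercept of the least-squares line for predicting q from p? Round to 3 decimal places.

-10.948

b = r · sᵧ/sₓ = 0.948 · 13.7024/4.5898 = 2.830161
a = ȳ − b·x̄ = 10.75 − 2.830161·7.666667 = -10.947906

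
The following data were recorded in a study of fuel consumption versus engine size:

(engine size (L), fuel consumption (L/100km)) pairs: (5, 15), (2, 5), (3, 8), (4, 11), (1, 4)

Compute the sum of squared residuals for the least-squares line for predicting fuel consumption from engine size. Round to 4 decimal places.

2.8000

n = 5, Σx = 15, Σy = 43, Σxy = 157, Σx² = 55, Σy² = 451
Sxx = Σx² − (Σx)²/n = 55 − 45 = 10
Sxy = Σxy − (Σx)(Σy)/n = 157 − 129 = 28
Syy = Σy² − (Σy)²/n = 451 − 369.8 = 81.2
b = Sxy/Sxx = 28/10 = 2.8
SSE = Syy − b·Sxy = 81.2 − 2.8·28 = 2.8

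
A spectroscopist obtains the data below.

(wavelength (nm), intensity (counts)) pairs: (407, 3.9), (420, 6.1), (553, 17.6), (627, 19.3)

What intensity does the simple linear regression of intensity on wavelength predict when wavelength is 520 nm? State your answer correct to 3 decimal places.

13.042

n = 4, Σx = 2007, Σy = 46.9, Σxy = 25983.2, Σx² = 1040987
Sxx = Σx² − (Σx)²/n = 1040987 − 1007012.25 = 33974.75
Sxy = Σxy − (Σx)(Σy)/n = 25983.2 − 23532.075 = 2451.125
b = Sxy/Sxx = 2451.125/33974.75 = 0.072145
a = ȳ − b·x̄ = 11.725 − 0.072145·501.75 = -24.474000
ŷ(520) = a + b·520 = -24.474000 + 0.072145·520 = 13.041655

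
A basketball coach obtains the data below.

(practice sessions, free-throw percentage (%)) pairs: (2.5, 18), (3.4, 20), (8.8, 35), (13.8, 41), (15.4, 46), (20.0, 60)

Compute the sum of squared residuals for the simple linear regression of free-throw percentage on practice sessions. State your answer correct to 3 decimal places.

20.951

n = 6, Σx = 63.9, Σy = 220, Σxy = 2895.2, Σx² = 922.85, Σy² = 9346
Sxx = Σx² − (Σx)²/n = 922.85 − 680.535 = 242.315
Sxy = Σxy − (Σx)(Σy)/n = 2895.2 − 2343 = 552.2
Syy = Σy² − (Σy)²/n = 9346 − 8066.666667 = 1279.333333
b = Sxy/Sxx = 552.2/242.315 = 2.278852
SSE = Syy − b·Sxy = 1279.333333 − 2.278852·552.2 = 20.951310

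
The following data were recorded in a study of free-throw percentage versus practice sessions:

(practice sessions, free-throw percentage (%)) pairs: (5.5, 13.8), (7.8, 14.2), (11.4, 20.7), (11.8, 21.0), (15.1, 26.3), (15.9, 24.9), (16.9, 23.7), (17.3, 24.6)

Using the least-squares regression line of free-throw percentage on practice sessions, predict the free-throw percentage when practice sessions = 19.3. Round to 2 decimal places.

28.01

n = 8, Σx = 101.7, Σy = 169.2, Σxy = 2289.59, Σx² = 1426.01
Sxx = Σx² − (Σx)²/n = 1426.01 − 1292.86125 = 133.14875
Sxy = Σxy − (Σx)(Σy)/n = 2289.59 − 2150.955 = 138.635
b = Sxy/Sxx = 138.635/133.14875 = 1.041204
a = ȳ − b·x̄ = 21.15 − 1.041204·12.7125 = 7.913695
ŷ(19.3) = a + b·19.3 = 7.913695 + 1.041204·19.3 = 28.008931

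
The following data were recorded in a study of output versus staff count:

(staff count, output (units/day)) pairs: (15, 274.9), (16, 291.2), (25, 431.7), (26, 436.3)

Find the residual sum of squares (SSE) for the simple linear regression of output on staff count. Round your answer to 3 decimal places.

55.585

n = 4, Σx = 82, Σy = 1434.1, Σxy = 30919, Σx² = 1782, Σy² = 537090.03
Sxx = Σx² − (Σx)²/n = 1782 − 1681 = 101
Sxy = Σxy − (Σx)(Σy)/n = 30919 − 29399.05 = 1519.95
Syy = Σy² − (Σy)²/n = 537090.03 − 514160.7025 = 22929.3275
b = Sxy/Sxx = 1519.95/101 = 15.049010
SSE = Syy − b·Sxy = 22929.3275 − 15.049010·1519.95 = 55.584901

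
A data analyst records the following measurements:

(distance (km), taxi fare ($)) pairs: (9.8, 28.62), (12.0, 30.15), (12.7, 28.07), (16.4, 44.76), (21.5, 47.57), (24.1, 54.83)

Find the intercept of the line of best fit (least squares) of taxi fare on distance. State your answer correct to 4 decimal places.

7.7436

n = 6, Σx = 96.5, Σy = 234, Σxy = 4076.987, Σx² = 1713.35
Sxx = Σx² − (Σx)²/n = 1713.35 − 1552.041667 = 161.308333
Sxy = Σxy − (Σx)(Σy)/n = 4076.987 − 3763.5 = 313.487
b = Sxy/Sxx = 313.487/161.308333 = 1.943402
a = ȳ − b·x̄ = 39 − 1.943402·16.083333 = 7.743612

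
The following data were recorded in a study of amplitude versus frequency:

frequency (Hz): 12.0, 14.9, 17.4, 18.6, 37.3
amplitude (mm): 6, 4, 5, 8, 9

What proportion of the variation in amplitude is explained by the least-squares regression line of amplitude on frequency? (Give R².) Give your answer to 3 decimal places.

0.558

n = 5, Σx = 100.2, Σy = 32, Σxy = 703.1, Σx² = 2406.02, Σy² = 222
Sxx = Σx² − (Σx)²/n = 2406.02 − 2008.008 = 398.012
Sxy = Σxy − (Σx)(Σy)/n = 703.1 − 641.28 = 61.82
Syy = Σy² − (Σy)²/n = 222 − 204.8 = 17.2
R² = Sxy²/(Sxx·Syy) = (61.82)²/(398.012·17.2) = 0.558256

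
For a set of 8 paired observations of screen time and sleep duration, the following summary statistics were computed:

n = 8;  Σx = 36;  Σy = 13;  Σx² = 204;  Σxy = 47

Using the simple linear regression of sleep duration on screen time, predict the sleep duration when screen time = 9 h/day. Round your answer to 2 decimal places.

Sxx = Σx² − (Σx)²/n = 204 − 162 = 42
Sxy = Σxy − (Σx)(Σy)/n = 47 − 58.5 = -11.5
b = Sxy/Sxx = -11.5/42 = -0.273810
a = ȳ − b·x̄ = 1.625 − (-0.273810)·4.5 = 2.857143
ŷ(9) = a + b·9 = 2.857143 + (-0.273810)·9 = 0.392857

0.39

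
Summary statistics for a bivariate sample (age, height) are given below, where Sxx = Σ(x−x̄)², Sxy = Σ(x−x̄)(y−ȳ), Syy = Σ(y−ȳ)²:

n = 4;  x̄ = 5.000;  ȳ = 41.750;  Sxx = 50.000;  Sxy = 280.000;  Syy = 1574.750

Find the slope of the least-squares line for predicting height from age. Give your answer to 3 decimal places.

b = Sxy/Sxx = 280/50 = 5.6

5.600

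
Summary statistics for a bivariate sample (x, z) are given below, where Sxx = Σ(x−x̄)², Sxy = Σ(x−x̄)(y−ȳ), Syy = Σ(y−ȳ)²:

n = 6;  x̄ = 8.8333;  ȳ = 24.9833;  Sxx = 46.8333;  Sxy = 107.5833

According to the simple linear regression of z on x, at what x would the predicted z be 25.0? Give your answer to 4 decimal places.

b = Sxy/Sxx = 107.5833/46.8333 = 2.297154
a = ȳ − b·x̄ = 24.9833 − 2.297154·8.8333 = 4.691850
Set a + b·x = 25.0: x = (25.0 − 4.691850) / 2.297154 = 8.840570

8.8406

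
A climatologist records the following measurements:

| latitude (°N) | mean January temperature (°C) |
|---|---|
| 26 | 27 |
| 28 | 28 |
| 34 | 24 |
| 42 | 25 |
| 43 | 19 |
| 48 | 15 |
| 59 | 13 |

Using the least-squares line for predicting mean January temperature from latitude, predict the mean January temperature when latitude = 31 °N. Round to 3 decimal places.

25.817

n = 7, Σx = 280, Σy = 151, Σxy = 5656, Σx² = 12014
Sxx = Σx² − (Σx)²/n = 12014 − 11200 = 814
Sxy = Σxy − (Σx)(Σy)/n = 5656 − 6040 = -384
b = Sxy/Sxx = -384/814 = -0.471744
a = ȳ − b·x̄ = 21.571429 − (-0.471744)·40 = 40.441207
ŷ(31) = a + b·31 = 40.441207 + (-0.471744)·31 = 25.817129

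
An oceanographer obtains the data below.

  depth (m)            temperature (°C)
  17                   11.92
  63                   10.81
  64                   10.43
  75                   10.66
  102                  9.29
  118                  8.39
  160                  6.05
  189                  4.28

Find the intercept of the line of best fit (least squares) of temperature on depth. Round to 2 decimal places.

13.50

n = 8, Σx = 788, Σy = 71.83, Σxy = 6065.21, Σx² = 99628
Sxx = Σx² − (Σx)²/n = 99628 − 77618 = 22010
Sxy = Σxy − (Σx)(Σy)/n = 6065.21 − 7075.255 = -1010.045
b = Sxy/Sxx = -1010.045/22010 = -0.045890
a = ȳ − b·x̄ = 8.97875 − (-0.045890)·98.5 = 13.498942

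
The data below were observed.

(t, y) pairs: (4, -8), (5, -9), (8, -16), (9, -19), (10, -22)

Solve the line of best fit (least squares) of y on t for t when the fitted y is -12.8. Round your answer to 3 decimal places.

6.352

n = 5, Σx = 36, Σy = -74, Σxy = -596, Σx² = 286
Sxx = Σx² − (Σx)²/n = 286 − 259.2 = 26.8
Sxy = Σxy − (Σx)(Σy)/n = -596 − (-532.8) = -63.2
b = Sxy/Sxx = -63.2/26.8 = -2.358209
a = ȳ − b·x̄ = -14.8 − (-2.358209)·7.2 = 2.179104
Set a + b·x = -12.8: x = (-12.8 − 2.179104) / (-2.358209) = 6.351899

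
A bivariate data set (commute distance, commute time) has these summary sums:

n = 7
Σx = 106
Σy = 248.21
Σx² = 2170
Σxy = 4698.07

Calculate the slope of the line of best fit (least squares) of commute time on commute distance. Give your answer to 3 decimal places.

Sxx = Σx² − (Σx)²/n = 2170 − 1605.142857 = 564.857143
Sxy = Σxy − (Σx)(Σy)/n = 4698.07 − 3758.608571 = 939.461429
b = Sxy/Sxx = 939.461429/564.857143 = 1.663184

1.663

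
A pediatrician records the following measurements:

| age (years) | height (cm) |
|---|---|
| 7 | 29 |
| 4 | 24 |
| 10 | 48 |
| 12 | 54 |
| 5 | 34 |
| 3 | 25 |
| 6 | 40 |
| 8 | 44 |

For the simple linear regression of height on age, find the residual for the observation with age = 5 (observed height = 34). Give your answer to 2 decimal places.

2.97

n = 8, Σx = 55, Σy = 298, Σxy = 2264, Σx² = 443
Sxx = Σx² − (Σx)²/n = 443 − 378.125 = 64.875
Sxy = Σxy − (Σx)(Σy)/n = 2264 − 2048.75 = 215.25
b = Sxy/Sxx = 215.25/64.875 = 3.317919
a = ȳ − b·x̄ = 37.25 − 3.317919·6.875 = 14.439306
ŷ(5) = 14.439306 + 3.317919·5 = 31.028902
residual = y − ŷ = 34 − 31.028902 = 2.971098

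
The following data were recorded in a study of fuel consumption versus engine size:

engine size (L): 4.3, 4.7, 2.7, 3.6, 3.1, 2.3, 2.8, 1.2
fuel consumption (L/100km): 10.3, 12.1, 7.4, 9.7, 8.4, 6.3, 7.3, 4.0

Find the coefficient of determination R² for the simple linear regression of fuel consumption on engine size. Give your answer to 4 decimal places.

n = 8, Σx = 24.7, Σy = 65.5, Σxy = 221.83, Σx² = 85.01, Σy² = 580.89
Sxx = Σx² − (Σx)²/n = 85.01 − 76.26125 = 8.74875
Sxy = Σxy − (Σx)(Σy)/n = 221.83 − 202.23125 = 19.59875
Syy = Σy² − (Σy)²/n = 580.89 − 536.28125 = 44.60875
R² = Sxy²/(Sxx·Syy) = (19.59875)²/(8.74875·44.60875) = 0.984217

0.9842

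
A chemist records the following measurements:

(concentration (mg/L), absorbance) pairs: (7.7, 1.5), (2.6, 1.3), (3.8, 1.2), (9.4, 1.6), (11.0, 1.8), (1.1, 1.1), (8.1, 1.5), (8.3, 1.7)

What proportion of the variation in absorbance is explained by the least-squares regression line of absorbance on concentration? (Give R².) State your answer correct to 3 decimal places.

n = 8, Σx = 52, Σy = 11.7, Σxy = 81.8, Σx² = 425.56, Σy² = 17.53
Sxx = Σx² − (Σx)²/n = 425.56 − 338 = 87.56
Sxy = Σxy − (Σx)(Σy)/n = 81.8 − 76.05 = 5.75
Syy = Σy² − (Σy)²/n = 17.53 − 17.11125 = 0.41875
R² = Sxy²/(Sxx·Syy) = (5.75)²/(87.56·0.41875) = 0.901727

0.902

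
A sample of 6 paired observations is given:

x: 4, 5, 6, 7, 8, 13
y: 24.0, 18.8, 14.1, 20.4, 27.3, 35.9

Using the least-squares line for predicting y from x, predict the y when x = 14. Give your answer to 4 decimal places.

36.2656

n = 6, Σx = 43, Σy = 140.5, Σxy = 1102.5, Σx² = 359
Sxx = Σx² − (Σx)²/n = 359 − 308.166667 = 50.833333
Sxy = Σxy − (Σx)(Σy)/n = 1102.5 − 1006.916667 = 95.583333
b = Sxy/Sxx = 95.583333/50.833333 = 1.880328
a = ȳ − b·x̄ = 23.416667 − 1.880328·7.166667 = 9.940984
ŷ(14) = a + b·14 = 9.940984 + 1.880328·14 = 36.265574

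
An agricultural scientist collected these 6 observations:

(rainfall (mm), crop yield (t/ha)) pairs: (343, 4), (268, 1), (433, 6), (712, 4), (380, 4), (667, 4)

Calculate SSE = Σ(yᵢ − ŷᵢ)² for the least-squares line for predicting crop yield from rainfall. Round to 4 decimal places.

n = 6, Σx = 2803, Σy = 23, Σxy = 11274, Σx² = 1473195, Σy² = 101
Sxx = Σx² − (Σx)²/n = 1473195 − 1309468.166667 = 163726.833333
Sxy = Σxy − (Σx)(Σy)/n = 11274 − 10744.833333 = 529.166667
Syy = Σy² − (Σy)²/n = 101 − 88.166667 = 12.833333
b = Sxy/Sxx = 529.166667/163726.833333 = 0.003232
SSE = Syy − b·Sxy = 12.833333 − 0.003232·529.166667 = 11.123062

11.1231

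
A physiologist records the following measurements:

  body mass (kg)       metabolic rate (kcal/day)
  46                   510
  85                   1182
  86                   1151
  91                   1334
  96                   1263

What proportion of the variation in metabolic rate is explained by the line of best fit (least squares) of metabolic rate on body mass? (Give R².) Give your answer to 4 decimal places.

0.9706

n = 5, Σx = 404, Σy = 5440, Σxy = 465558, Σx² = 34234, Σy² = 6356750
Sxx = Σx² − (Σx)²/n = 34234 − 32643.2 = 1590.8
Sxy = Σxy − (Σx)(Σy)/n = 465558 − 439552 = 26006
Syy = Σy² − (Σy)²/n = 6356750 − 5918720 = 438030
R² = Sxy²/(Sxx·Syy) = (26006)²/(1590.8·438030) = 0.970572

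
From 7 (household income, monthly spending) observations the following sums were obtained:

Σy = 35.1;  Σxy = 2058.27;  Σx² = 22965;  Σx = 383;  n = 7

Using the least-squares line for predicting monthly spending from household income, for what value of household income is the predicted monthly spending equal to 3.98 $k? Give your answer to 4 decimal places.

39.6320

Sxx = Σx² − (Σx)²/n = 22965 − 20955.571429 = 2009.428571
Sxy = Σxy − (Σx)(Σy)/n = 2058.27 − 1920.471429 = 137.798571
b = Sxy/Sxx = 137.798571/2009.428571 = 0.068576
a = ȳ − b·x̄ = 5.014286 − 0.068576·54.714286 = 1.262199
Set a + b·x = 3.98: x = (3.98 − 1.262199) / 0.068576 = 39.631958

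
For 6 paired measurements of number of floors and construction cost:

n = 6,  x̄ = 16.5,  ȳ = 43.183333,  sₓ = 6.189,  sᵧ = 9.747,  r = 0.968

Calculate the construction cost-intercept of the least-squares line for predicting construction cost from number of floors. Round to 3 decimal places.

18.029

b = r · sᵧ/sₓ = 0.968 · 9.747/6.189 = 1.524494
a = ȳ − b·x̄ = 43.183333 − 1.524494·16.5 = 18.029175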